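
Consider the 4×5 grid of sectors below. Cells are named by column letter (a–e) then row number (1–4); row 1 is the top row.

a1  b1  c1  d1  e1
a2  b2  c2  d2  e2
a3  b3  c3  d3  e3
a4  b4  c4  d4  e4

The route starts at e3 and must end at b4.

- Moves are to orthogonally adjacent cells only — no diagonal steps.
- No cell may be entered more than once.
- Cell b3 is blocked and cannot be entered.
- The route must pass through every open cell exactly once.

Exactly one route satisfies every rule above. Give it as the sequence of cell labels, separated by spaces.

Need to visit all 19 open cells exactly once, starting at e3 and ending at b4.
Cell a1 has only two open neighbours (a2 and b1), so the path must pass straight through it: one of those is the cell it's entered from and the other is where it exits.
Route from e3: down 1 to e4, left 2 to c4, up 1 to c3, right 1 to d3, up 1 to d2, right 1 to e2, up 1 to e1, left 2 to c1, down 1 to c2, left 1 to b2, up 1 to b1, left 1 to a1, down 3 to a4, right 1 to b4 — 18 moves in all.
Check: all 19 open cells covered.

e3 e4 d4 c4 c3 d3 d2 e2 e1 d1 c1 c2 b2 b1 a1 a2 a3 a4 b4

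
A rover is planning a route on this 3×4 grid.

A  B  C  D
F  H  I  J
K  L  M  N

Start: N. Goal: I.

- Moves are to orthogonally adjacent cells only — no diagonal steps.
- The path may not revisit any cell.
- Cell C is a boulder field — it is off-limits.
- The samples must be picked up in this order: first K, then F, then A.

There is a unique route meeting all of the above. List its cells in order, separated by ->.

N -> M -> L -> K -> F -> A -> B -> H -> I

The waypoints must appear in the order K, F, A, with no cell reused.
Route from N: left 3 to K, up 2 to A, right 1 to B, down 1 to H, right 1 to I — 8 moves in all.
Check: order respected (K at step 3, F at step 4, A at step 5).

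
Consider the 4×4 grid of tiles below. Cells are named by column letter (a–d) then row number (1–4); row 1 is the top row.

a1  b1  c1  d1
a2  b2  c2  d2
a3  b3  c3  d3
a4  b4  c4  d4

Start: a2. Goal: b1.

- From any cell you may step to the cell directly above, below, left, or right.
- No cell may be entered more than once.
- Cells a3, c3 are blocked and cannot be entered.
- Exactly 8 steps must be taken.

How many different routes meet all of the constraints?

Need simple routes of exactly 8 moves from a2 to b1 (Manhattan distance 2, so 3 moves are spent on a detour and 3 undoing it).
No route satisfies every constraint, so the count is 0.

0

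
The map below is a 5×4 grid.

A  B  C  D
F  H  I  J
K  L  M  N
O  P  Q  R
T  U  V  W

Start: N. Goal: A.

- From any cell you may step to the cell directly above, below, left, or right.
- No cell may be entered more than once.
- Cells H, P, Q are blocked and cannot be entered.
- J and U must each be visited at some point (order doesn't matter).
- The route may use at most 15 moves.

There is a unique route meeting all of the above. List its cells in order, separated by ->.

N -> R -> W -> V -> U -> T -> O -> K -> L -> M -> I -> J -> D -> C -> B -> A

The budget equals the shortest possible length, so every move has to be on a shortest route through the required cells.
Route from N: 2× down (reaching W), 3× left (reaching T), 2× up (reaching K), 2× right (reaching M), up to I, right to J, up to D, 3× left (reaching A) — 15 moves in all.
Check: all required cells visited; 15 ≤ 15 moves.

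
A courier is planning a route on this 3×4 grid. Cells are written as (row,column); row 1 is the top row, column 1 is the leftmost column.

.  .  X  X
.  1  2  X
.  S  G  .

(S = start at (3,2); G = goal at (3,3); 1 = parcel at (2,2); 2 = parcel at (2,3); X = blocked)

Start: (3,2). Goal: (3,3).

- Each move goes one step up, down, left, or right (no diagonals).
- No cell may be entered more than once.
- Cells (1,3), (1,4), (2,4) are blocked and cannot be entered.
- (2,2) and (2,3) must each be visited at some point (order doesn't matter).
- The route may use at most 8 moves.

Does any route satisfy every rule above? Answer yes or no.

One route that works: (3,2) → (2,2) → (2,3) → (3,3).

yes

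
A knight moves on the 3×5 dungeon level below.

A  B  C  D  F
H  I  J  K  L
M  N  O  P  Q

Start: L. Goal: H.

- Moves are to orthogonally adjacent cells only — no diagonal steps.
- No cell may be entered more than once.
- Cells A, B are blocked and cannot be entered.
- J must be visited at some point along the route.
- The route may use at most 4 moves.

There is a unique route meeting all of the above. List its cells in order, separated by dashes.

L - K - J - I - H

The 4-move cap with required stops at J leaves no slack for detours.
Route from L: 4× left (reaching H) — 4 moves in all.
Check: all required cells visited; 4 ≤ 4 moves.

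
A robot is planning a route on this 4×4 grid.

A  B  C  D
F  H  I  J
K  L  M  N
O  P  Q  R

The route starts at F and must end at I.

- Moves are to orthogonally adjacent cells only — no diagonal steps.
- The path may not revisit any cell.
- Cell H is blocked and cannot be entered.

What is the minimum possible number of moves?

4

The Manhattan distance from F to I is |2−2| + |1−3| = 2, so at least 2 moves are needed.
That bound ignores the blocked cells. Measuring each leg by the fewest moves that actually steer around them (F→I: 4) raises the lower bound to 4.
A route of 4 moves exists: F → A → B → C → I.
Since 4 matches that lower bound, it is optimal.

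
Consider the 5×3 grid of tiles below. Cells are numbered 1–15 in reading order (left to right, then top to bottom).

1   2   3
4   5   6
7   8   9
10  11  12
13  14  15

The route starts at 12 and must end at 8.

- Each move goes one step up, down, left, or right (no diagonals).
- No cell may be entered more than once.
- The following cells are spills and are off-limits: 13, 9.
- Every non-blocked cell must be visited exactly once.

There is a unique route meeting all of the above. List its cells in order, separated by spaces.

Need to visit all 13 open cells exactly once, starting at 12 and ending at 8.
Cell 10 has only two open neighbours (7 and 11), so the path must pass straight through it: one of those is the cell it's entered from and the other is where it exits.
Route from 12: down to 15, left to 14, up to 11, left to 10, 3× up (reaching 1), 2× right (reaching 3), down to 6, left to 5, down to 8 — 12 moves in all.
Check: all 13 open cells covered.

12 15 14 11 10 7 4 1 2 3 6 5 8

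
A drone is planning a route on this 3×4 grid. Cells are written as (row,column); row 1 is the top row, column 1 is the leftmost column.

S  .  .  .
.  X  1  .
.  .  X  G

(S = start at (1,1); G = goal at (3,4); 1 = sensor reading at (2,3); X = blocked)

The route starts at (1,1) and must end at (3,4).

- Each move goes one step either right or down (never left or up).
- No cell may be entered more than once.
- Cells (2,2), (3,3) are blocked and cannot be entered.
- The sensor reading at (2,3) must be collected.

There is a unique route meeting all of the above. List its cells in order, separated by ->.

(1,1) -> (1,2) -> (1,3) -> (2,3) -> (2,4) -> (3,4)

Moves only go right or down, so the column and row indices never decrease.
Route from (1,1): right 2 to (1,3), down 1 to (2,3), right 1 to (2,4), down 1 to (3,4) — 5 moves in all.
Check: all required cells visited.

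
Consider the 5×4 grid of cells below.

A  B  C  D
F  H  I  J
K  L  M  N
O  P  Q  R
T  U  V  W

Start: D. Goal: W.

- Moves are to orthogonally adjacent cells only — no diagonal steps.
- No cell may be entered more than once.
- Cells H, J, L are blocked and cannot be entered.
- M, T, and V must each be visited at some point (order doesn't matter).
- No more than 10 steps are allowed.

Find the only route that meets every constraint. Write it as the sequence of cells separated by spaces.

D C I M Q P O T U V W

The 10-move cap with required stops at M, T, V leaves no slack for detours.
Route from D: left 1 to C, down 3 to Q, left 2 to O, down 1 to T, right 3 to W — 10 moves in all.
Check: all required cells visited; 10 ≤ 10 moves.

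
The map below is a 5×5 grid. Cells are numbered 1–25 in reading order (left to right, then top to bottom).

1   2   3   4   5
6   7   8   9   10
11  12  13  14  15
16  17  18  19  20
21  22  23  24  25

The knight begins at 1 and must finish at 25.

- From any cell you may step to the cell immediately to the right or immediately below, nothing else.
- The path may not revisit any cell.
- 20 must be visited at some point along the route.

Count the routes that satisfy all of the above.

A right/down-only route from 1 to 25 makes exactly 4 down-moves and 4 right-moves in some order.
With no other constraints that would be C(8,4) = 70 routes.
Split at 20 and multiply the segment counts: 1→20: 35; 20→25: 1; product = 35.
That gives 35 routes.

35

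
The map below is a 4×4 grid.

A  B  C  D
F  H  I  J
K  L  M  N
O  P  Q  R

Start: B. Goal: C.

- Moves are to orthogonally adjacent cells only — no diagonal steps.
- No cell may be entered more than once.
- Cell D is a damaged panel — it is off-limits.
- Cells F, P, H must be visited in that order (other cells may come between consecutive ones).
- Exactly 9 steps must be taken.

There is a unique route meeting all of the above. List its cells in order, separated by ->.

The waypoints must appear in the order F, P, H, with no cell reused.
Route from B: left to A, 3× down (reaching O), right to P, 2× up (reaching H), right to I, up to C — 9 moves in all.
Check: order respected (F at step 2, P at step 5, H at step 7); 9 moves as required.

B -> A -> F -> K -> O -> P -> L -> H -> I -> C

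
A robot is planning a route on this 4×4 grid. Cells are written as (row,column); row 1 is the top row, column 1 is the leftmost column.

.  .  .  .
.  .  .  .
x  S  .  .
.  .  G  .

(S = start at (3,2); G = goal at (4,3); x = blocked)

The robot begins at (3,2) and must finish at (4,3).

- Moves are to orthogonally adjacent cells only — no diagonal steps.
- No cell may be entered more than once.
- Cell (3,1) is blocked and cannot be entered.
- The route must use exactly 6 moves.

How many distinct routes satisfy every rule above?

Need simple routes of exactly 6 moves from (3,2) to (4,3) (Manhattan distance 2, so 2 moves are spent on a detour and 2 undoing it).
Enumerating: (3,2) (2,2) (1,2) (1,3) (2,3) (3,3) (4,3) | (3,2) (2,2) (2,3) (3,3) (3,4) (4,4) (4,3) | (3,2) (2,2) (2,3) (2,4) (3,4) (4,4) (4,3) | (3,2) (2,2) (2,3) (2,4) (3,4) (3,3) (4,3) | (3,2) (3,3) (2,3) (2,4) (3,4) (4,4) (4,3).
That gives 5 routes.

5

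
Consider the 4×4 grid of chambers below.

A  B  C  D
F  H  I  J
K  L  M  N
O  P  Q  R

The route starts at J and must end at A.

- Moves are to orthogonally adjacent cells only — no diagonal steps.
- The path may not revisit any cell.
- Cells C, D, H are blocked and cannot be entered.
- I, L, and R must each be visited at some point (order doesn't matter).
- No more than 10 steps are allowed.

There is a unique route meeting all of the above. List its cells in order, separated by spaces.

The budget equals the shortest possible length, so every move has to be on a shortest route through the required cells.
Route from J: left to I, down to M, right to N, down to R, 2× left (reaching P), up to L, left to K, 2× up (reaching A) — 10 moves in all.
Check: all required cells visited; 10 ≤ 10 moves.

J I M N R Q P L K F A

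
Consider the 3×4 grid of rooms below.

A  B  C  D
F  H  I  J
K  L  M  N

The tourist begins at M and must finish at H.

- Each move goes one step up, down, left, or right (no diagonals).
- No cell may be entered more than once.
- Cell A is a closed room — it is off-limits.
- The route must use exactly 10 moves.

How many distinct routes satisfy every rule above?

0

Need simple routes of exactly 10 moves from M to H (Manhattan distance 2, so 4 moves are spent on a detour and 4 undoing it).
No route satisfies every constraint, so the count is 0.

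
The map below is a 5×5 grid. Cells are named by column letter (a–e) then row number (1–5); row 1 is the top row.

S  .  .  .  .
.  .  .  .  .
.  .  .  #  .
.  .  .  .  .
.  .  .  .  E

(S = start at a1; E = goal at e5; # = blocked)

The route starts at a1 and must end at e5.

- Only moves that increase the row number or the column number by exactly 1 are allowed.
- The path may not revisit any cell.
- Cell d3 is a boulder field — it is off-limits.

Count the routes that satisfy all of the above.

40

A right/down-only route from a1 to e5 makes exactly 4 down-moves and 4 right-moves in some order.
With no other constraints that would be C(8,4) = 70 routes.
Subtract routes through each blocked cell (inclusion–exclusion for overlaps): − through d3: 30 → 40.
That gives 40 routes.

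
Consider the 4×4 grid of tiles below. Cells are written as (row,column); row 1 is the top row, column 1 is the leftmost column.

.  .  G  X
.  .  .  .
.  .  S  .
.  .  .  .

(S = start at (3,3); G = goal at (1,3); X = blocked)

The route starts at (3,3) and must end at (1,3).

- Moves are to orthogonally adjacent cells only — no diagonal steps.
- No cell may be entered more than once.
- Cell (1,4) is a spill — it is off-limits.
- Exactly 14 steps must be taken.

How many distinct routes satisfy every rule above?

5

Need simple routes of exactly 14 moves from (3,3) to (1,3) (Manhattan distance 2, so 6 moves are spent on a detour and 6 undoing it).
Enumerating: (3,3) (2,3) (2,4) (3,4) (4,4) (4,3) (4,2) (4,1) (3,1) (3,2) (2,2) (2,1) (1,1) (1,2) (1,3) | (3,3) (4,3) (4,4) (3,4) (2,4) (2,3) (2,2) (3,2) (4,2) (4,1) (3,1) (2,1) (1,1) (1,2) (1,3) | (3,3) (3,2) (2,2) (1,2) (1,1) (2,1) (3,1) (4,1) (4,2) (4,3) (4,4) (3,4) (2,4) (2,3) (1,3) | (3,3) (3,2) (2,2) (2,3) (2,4) (3,4) (4,4) (4,3) (4,2) (4,1) (3,1) (2,1) (1,1) (1,2) (1,3) | (3,3) (3,2) (3,1) (4,1) (4,2) (4,3) (4,4) (3,4) (2,4) (2,3) (2,2) (2,1) (1,1) (1,2) (1,3).
That gives 5 routes.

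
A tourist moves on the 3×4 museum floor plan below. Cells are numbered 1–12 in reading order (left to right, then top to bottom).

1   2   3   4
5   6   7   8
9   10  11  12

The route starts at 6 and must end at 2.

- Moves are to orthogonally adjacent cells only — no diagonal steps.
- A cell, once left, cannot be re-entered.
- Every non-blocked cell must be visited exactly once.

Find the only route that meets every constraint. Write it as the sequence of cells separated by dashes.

Need to visit all 12 open cells exactly once, starting at 6 and ending at 2.
Route from 6: right 1 to 7, up 1 to 3, right 1 to 4, down 2 to 12, left 3 to 9, up 2 to 1, right 1 to 2 — 11 moves in all.
Check: all 12 open cells covered.

6 - 7 - 3 - 4 - 8 - 12 - 11 - 10 - 9 - 5 - 1 - 2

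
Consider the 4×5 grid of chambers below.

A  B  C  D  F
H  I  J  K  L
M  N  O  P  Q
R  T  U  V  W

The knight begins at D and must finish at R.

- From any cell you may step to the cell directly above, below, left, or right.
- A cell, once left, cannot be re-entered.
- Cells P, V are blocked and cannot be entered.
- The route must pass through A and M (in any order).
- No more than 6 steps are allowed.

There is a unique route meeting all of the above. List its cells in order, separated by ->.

The 6-move cap with required stops at A, M leaves no slack for detours.
Route from D: left 3 to A, down 3 to R — 6 moves in all.
Check: all required cells visited; 6 ≤ 6 moves.

D -> C -> B -> A -> H -> M -> R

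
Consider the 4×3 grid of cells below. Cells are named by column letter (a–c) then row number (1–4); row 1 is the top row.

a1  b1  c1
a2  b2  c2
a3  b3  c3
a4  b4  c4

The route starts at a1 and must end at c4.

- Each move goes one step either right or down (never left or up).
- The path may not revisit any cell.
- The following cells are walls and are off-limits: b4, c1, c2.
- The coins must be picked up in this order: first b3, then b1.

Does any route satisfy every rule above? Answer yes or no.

no

b1 lies above b3, so going from b3 to b1 would need an upward move — but moves only go right/down, so b3 cannot be visited before b1.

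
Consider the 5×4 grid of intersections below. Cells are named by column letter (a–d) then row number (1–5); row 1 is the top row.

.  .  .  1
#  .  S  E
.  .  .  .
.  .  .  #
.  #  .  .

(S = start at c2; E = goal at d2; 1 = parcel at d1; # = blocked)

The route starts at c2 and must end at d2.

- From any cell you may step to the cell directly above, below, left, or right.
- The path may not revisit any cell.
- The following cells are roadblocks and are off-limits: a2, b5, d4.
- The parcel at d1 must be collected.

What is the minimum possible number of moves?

Any route passes through d1 somewhere between c2 and d2. Summing Manhattan distances along the two legs (c2 → d1 → d2) gives a lower bound of 2 + 1 = 3 moves.
A route of 3 moves achieves this: c2 → c1 → d1 → d2.
Since 3 matches the lower bound, it is optimal.

3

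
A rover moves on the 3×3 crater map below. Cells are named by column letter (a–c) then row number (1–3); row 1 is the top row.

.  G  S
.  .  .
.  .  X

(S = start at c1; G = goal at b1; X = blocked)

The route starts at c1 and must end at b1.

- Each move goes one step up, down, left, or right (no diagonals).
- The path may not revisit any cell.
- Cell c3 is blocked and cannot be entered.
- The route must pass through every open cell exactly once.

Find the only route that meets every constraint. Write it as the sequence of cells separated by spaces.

Need to visit all 8 open cells exactly once, starting at c1 and ending at b1.
Route from c1: down 1 to c2, left 1 to b2, down 1 to b3, left 1 to a3, up 2 to a1, right 1 to b1 — 7 moves in all.
Check: all 8 open cells covered.

c1 c2 b2 b3 a3 a2 a1 b1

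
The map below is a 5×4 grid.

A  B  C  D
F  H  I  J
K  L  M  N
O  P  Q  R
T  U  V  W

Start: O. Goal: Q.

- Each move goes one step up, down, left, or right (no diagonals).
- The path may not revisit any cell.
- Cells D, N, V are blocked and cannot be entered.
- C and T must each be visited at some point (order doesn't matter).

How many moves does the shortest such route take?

10

Any route passes through C and T in some order between O and Q. Summing Manhattan distances along each leg and taking the cheapest ordering (O → T → C → Q) gives a lower bound of 1 + 6 + 3 = 10 moves.
A route of 10 moves achieves this: O → T → U → P → L → H → B → C → I → M → Q.
Since 10 matches the lower bound, it is optimal.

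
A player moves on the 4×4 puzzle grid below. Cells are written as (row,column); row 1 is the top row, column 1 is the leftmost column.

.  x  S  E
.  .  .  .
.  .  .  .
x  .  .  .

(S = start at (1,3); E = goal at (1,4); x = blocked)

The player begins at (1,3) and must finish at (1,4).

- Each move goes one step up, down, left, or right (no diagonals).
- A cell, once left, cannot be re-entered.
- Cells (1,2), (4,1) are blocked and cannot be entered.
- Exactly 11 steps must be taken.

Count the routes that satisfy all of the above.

Need simple routes of exactly 11 moves from (1,3) to (1,4) (Manhattan distance 1, so 5 moves are spent on a detour and 5 undoing it).
Enumerating: (1,3) (2,3) (2,2) (2,1) (3,1) (3,2) (4,2) (4,3) (3,3) (3,4) (2,4) (1,4) | (1,3) (2,3) (2,2) (2,1) (3,1) (3,2) (4,2) (4,3) (4,4) (3,4) (2,4) (1,4) | (1,3) (2,3) (2,2) (2,1) (3,1) (3,2) (3,3) (4,3) (4,4) (3,4) (2,4) (1,4).
That gives 3 routes.

3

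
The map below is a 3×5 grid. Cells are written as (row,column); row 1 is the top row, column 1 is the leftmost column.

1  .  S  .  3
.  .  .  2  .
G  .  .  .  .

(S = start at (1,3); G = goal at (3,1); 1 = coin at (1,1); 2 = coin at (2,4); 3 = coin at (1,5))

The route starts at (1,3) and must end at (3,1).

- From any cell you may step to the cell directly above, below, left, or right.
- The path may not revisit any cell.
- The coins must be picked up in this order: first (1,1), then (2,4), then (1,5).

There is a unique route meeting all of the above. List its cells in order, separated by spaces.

The waypoints must appear in the order (1,1), (2,4), (1,5), with no cell reused.
Route from (1,3): left 2 to (1,1), down 1 to (2,1), right 3 to (2,4), up 1 to (1,4), right 1 to (1,5), down 2 to (3,5), left 4 to (3,1) — 14 moves in all.
Check: order respected (1 at step 2, 2 at step 6, 3 at step 8).

(1,3) (1,2) (1,1) (2,1) (2,2) (2,3) (2,4) (1,4) (1,5) (2,5) (3,5) (3,4) (3,3) (3,2) (3,1)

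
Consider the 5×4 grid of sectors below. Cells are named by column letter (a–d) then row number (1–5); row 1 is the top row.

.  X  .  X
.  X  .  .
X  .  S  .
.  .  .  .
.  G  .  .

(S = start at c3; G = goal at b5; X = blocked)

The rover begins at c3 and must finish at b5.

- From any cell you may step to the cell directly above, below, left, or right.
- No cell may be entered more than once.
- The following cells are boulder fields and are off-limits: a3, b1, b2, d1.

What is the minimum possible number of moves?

The Manhattan distance from c3 to b5 is |3−5| + |3−2| = 3, so at least 3 moves are needed.
A route of 3 moves achieves this: c3 → c4 → c5 → b5.
Since 3 matches the lower bound, it is optimal.

3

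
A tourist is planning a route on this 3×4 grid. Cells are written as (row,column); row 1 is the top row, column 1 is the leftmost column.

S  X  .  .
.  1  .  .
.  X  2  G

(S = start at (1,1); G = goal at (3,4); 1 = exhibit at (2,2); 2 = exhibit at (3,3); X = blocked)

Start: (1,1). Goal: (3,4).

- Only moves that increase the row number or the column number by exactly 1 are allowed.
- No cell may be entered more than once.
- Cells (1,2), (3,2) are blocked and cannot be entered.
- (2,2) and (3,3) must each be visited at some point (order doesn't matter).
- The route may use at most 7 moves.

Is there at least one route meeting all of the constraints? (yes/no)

One route that works: (1,1) → (2,1) → (2,2) → (2,3) → (3,3) → (3,4).

yes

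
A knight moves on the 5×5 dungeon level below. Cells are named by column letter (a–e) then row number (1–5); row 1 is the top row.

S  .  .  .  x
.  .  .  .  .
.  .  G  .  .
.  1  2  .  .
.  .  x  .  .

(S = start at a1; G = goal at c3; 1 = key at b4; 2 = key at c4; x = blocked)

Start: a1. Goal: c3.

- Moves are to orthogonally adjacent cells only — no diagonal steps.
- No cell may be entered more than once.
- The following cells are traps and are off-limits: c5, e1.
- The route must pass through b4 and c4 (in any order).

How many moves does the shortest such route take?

Any route passes through b4 and c4 in some order between a1 and c3. Summing Manhattan distances along each leg and taking the cheapest ordering (a1 → b4 → c4 → c3) gives a lower bound of 4 + 1 + 1 = 6 moves.
A route of 6 moves achieves this: a1 → a2 → a3 → a4 → b4 → c4 → c3.
Since 6 matches the lower bound, it is optimal.

6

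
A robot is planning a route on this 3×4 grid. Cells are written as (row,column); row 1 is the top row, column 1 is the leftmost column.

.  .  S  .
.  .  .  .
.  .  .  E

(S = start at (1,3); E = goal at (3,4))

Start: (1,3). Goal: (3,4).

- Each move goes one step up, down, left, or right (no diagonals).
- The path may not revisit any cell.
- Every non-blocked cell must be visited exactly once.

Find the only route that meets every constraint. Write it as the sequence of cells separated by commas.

Need to visit all 12 open cells exactly once, starting at (1,3) and ending at (3,4).
Cell (1,4) has only two open neighbours ((2,4) and (1,3)), so the path must pass straight through it: one of those is the cell it's entered from and the other is where it exits.
Route from (1,3): right 1 to (1,4), down 1 to (2,4), left 2 to (2,2), up 1 to (1,2), left 1 to (1,1), down 2 to (3,1), right 3 to (3,4) — 11 moves in all.
Check: all 12 open cells covered.

(1,3), (1,4), (2,4), (2,3), (2,2), (1,2), (1,1), (2,1), (3,1), (3,2), (3,3), (3,4)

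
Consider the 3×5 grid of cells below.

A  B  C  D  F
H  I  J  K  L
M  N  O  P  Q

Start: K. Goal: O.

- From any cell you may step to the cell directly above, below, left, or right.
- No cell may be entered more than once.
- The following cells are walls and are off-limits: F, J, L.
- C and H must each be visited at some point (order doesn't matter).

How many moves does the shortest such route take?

8

Any route passes through C and H in some order between K and O. Summing Manhattan distances along each leg and taking the cheapest ordering (K → H → C → O) gives a lower bound of 3 + 3 + 2 = 8 moves.
A route of 8 moves achieves this: K → D → C → B → I → H → M → N → O.
Since 8 matches the lower bound, it is optimal.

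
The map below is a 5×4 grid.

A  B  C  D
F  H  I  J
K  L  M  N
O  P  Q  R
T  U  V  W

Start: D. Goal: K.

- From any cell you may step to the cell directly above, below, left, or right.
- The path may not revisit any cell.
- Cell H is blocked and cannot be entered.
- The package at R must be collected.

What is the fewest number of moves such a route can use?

7

Any route passes through R somewhere between D and K. Summing Manhattan distances along the two legs (D → R → K) gives a lower bound of 3 + 4 = 7 moves.
A route of 7 moves achieves this: D → J → N → R → Q → M → L → K.
Since 7 matches the lower bound, it is optimal.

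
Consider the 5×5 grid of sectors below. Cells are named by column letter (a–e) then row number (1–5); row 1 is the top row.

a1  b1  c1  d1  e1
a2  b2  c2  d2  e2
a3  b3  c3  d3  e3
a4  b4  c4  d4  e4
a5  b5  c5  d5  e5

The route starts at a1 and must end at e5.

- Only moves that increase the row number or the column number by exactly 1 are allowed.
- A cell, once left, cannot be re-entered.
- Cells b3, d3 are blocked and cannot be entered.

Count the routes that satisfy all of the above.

19

A right/down-only route from a1 to e5 makes exactly 4 down-moves and 4 right-moves in some order.
With no other constraints that would be C(8,4) = 70 routes.
Subtract routes through each blocked cell (inclusion–exclusion for overlaps): − through b3: 30 − through d3: 30 + through b3&d3: 9 → 19.
That gives 19 routes.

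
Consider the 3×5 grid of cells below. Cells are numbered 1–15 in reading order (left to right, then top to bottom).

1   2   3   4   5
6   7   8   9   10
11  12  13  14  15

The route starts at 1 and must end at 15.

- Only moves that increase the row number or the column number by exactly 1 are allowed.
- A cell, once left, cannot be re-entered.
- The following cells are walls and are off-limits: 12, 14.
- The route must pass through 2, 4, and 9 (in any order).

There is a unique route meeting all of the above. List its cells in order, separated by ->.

1 -> 2 -> 3 -> 4 -> 9 -> 10 -> 15

Moves only go right or down, so the column and row indices never decrease.
Route from 1: 3× right (reaching 4), down to 9, right to 10, down to 15 — 6 moves in all.
Check: all required cells visited.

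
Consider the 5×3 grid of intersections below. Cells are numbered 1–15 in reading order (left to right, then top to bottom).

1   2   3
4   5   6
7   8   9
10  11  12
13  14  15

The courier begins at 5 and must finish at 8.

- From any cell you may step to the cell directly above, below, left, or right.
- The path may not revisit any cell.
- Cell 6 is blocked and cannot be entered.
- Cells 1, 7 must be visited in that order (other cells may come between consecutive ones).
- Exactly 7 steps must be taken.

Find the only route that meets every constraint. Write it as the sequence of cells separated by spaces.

The waypoints must appear in the order 1, 7, with no cell reused.
Route from 5: up 1 to 2, left 1 to 1, down 3 to 10, right 1 to 11, up 1 to 8 — 7 moves in all.
Check: order respected (1 at step 2, 7 at step 4); 7 moves as required.

5 2 1 4 7 10 11 8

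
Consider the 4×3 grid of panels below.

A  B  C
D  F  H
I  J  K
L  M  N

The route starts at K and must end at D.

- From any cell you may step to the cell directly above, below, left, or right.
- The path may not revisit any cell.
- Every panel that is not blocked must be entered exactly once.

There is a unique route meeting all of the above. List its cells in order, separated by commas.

Need to visit all 12 open cells exactly once, starting at K and ending at D.
Cell L has only two open neighbours (I and M), so the path must pass straight through it: one of those is the cell it's entered from and the other is where it exits.
Route from K: down to N, 2× left (reaching L), up to I, right to J, up to F, right to H, up to C, 2× left (reaching A), down to D — 11 moves in all.
Check: all 12 open cells covered.

K, N, M, L, I, J, F, H, C, B, A, D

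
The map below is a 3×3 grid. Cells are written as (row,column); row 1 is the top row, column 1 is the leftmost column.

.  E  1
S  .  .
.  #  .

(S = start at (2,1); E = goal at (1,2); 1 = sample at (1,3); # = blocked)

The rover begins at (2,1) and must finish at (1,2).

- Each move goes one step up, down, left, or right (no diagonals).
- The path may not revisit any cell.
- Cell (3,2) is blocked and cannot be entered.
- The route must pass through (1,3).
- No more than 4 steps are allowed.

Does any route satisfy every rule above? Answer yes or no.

yes

One route that works: (2,1) → (2,2) → (2,3) → (1,3) → (1,2).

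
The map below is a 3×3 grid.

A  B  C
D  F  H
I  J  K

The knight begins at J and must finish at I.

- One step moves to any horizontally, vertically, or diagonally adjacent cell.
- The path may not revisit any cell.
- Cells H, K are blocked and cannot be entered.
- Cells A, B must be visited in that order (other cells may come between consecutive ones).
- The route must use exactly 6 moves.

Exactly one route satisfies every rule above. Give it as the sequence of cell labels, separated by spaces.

The waypoints must appear in the order A, B, with no cell reused.
Route from J: up-left to D, up to A, 2× right (reaching C), 2× down-left (reaching I) — 6 moves in all.
Check: order respected (A at step 2, B at step 3); 6 moves as required.

J D A B C F I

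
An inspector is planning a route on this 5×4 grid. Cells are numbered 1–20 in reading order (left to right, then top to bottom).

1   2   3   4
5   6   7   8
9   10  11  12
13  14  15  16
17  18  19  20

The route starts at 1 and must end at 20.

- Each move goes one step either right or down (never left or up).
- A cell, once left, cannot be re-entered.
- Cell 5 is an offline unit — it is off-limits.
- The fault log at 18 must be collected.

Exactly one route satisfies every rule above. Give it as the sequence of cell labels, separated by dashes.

1 - 2 - 6 - 10 - 14 - 18 - 19 - 20

Moves only go right or down, so the column and row indices never decrease.
Route from 1: right to 2, 4× down (reaching 18), 2× right (reaching 20) — 7 moves in all.
Check: all required cells visited.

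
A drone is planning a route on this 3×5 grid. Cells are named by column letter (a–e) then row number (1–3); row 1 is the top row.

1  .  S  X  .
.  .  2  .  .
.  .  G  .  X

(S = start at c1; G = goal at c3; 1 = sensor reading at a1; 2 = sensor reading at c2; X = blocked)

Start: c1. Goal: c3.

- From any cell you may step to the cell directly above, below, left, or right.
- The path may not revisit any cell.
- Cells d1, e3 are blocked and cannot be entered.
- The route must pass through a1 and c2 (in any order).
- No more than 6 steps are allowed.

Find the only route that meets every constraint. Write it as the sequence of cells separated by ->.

Any route must reach a1 and c2 and still end at c3 within 6 moves, so the order of the required stops is forced.
Route from c1: 2× left (reaching a1), down to a2, 2× right (reaching c2), down to c3 — 6 moves in all.
Check: all required cells visited; 6 ≤ 6 moves.

c1 -> b1 -> a1 -> a2 -> b2 -> c2 -> c3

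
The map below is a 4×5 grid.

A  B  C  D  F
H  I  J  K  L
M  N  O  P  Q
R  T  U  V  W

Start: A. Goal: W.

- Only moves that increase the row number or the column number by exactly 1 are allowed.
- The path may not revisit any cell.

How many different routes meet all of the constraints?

A right/down-only route from A to W makes exactly 3 down-moves and 4 right-moves in some order.
With no other constraints that would be C(7,3) = 35 routes.
That gives 35 routes.

35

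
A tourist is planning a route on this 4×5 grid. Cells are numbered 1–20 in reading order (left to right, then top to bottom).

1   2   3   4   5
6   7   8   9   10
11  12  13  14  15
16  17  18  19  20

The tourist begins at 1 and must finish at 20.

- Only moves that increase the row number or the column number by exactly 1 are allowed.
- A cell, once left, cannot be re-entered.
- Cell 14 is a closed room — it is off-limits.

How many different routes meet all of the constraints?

A right/down-only route from 1 to 20 makes exactly 3 down-moves and 4 right-moves in some order.
With no other constraints that would be C(7,3) = 35 routes.
Subtract routes through each blocked cell (inclusion–exclusion for overlaps): − through 14: 20 → 15.
That gives 15 routes.

15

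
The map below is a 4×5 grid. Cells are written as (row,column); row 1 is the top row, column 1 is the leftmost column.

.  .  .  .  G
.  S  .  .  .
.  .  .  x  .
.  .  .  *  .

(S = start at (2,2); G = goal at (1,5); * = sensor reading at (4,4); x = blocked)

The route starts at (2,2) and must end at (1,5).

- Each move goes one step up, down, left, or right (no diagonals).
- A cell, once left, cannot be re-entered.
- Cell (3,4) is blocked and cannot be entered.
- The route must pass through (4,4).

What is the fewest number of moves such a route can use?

8

Any route passes through (4,4) somewhere between (2,2) and (1,5). Summing Manhattan distances along the two legs ((2,2) → (4,4) → (1,5)) gives a lower bound of 4 + 4 = 8 moves.
A route of 8 moves achieves this: (2,2) → (3,2) → (4,2) → (4,3) → (4,4) → (4,5) → (3,5) → (2,5) → (1,5).
Since 8 matches the lower bound, it is optimal.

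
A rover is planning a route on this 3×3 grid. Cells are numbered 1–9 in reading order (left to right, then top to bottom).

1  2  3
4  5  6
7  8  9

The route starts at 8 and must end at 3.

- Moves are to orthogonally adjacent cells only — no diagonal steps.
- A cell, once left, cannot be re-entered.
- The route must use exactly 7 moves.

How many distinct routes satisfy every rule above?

2

Need simple routes of exactly 7 moves from 8 to 3 (Manhattan distance 3, so 2 moves are spent on a detour and 2 undoing it).
Enumerating: 8 7 4 1 2 5 6 3 | 8 9 6 5 4 1 2 3.
That gives 2 routes.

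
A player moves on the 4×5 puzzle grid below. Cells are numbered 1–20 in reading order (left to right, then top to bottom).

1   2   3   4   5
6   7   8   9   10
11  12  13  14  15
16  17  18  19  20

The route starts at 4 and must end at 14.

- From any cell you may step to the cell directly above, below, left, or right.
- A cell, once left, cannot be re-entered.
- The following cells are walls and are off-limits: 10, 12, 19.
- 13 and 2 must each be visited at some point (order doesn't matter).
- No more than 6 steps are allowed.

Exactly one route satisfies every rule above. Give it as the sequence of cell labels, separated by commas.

4, 3, 2, 7, 8, 13, 14

The budget equals the shortest possible length, so every move has to be on a shortest route through the required cells.
Route from 4: 2× left (reaching 2), down to 7, right to 8, down to 13, right to 14 — 6 moves in all.
Check: all required cells visited; 6 ≤ 6 moves.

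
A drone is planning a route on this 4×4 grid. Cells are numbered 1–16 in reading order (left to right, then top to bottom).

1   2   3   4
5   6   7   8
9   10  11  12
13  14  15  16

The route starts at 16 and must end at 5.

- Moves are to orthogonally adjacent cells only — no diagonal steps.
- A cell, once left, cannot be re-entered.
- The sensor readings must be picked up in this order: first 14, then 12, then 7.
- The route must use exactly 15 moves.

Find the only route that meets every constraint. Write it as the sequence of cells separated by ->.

The waypoints must appear in the order 14, 12, 7, with no cell reused.
Route from 16: 3× left (reaching 13), up to 9, 3× right (reaching 12), 2× up (reaching 4), left to 3, down to 7, left to 6, up to 2, left to 1, down to 5 — 15 moves in all.
Check: order respected (14 at step 2, 12 at step 7, 7 at step 11); 15 moves as required.

16 -> 15 -> 14 -> 13 -> 9 -> 10 -> 11 -> 12 -> 8 -> 4 -> 3 -> 7 -> 6 -> 2 -> 1 -> 5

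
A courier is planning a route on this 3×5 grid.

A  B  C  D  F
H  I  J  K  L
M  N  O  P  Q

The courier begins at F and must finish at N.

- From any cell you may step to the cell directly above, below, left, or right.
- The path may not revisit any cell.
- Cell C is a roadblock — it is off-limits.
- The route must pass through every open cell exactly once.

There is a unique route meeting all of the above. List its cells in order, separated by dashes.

Need to visit all 14 open cells exactly once, starting at F and ending at N.
Cell Q has only two open neighbours (L and P), so the path must pass straight through it: one of those is the cell it's entered from and the other is where it exits.
Route from F: left 1 to D, down 1 to K, right 1 to L, down 1 to Q, left 2 to O, up 1 to J, left 1 to I, up 1 to B, left 1 to A, down 2 to M, right 1 to N — 13 moves in all.
Check: all 14 open cells covered.

F - D - K - L - Q - P - O - J - I - B - A - H - M - N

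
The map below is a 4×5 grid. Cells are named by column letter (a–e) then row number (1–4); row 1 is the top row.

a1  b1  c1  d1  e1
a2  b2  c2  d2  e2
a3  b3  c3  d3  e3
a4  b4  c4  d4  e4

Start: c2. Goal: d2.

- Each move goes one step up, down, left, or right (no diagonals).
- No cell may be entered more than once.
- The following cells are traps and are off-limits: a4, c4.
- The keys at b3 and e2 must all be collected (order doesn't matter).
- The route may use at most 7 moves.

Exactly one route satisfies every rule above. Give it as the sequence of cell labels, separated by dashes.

c2 - b2 - b3 - c3 - d3 - e3 - e2 - d2

Any route must reach b3 and e2 and still end at d2 within 7 moves, so the order of the required stops is forced.
Route from c2: left 1 to b2, down 1 to b3, right 3 to e3, up 1 to e2, left 1 to d2 — 7 moves in all.
Check: all required cells visited; 7 ≤ 7 moves.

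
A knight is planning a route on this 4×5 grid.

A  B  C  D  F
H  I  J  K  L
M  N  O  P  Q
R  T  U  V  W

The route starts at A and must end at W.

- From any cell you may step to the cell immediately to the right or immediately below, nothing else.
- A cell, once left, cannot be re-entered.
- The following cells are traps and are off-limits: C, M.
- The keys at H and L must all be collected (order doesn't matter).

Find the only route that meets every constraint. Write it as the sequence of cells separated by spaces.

Moves only go right or down, so the column and row indices never decrease.
Route from A: down to H, 4× right (reaching L), 2× down (reaching W) — 7 moves in all.
Check: all required cells visited.

A H I J K L Q W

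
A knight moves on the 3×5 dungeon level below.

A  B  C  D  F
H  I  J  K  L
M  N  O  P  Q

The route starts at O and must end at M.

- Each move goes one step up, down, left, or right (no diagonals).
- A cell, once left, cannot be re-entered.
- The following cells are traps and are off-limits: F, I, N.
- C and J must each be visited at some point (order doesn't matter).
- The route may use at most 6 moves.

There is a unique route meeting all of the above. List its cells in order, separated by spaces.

O J C B A H M

The budget equals the shortest possible length, so every move has to be on a shortest route through the required cells.
Route from O: 2× up (reaching C), 2× left (reaching A), 2× down (reaching M) — 6 moves in all.
Check: all required cells visited; 6 ≤ 6 moves.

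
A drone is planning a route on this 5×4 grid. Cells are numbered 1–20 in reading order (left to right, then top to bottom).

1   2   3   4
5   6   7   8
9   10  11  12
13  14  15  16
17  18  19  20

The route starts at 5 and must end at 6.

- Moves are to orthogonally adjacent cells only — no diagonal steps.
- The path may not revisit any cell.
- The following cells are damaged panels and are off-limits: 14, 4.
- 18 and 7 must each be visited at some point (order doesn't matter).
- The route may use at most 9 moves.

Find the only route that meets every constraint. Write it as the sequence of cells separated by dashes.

The budget equals the shortest possible length, so every move has to be on a shortest route through the required cells.
Route from 5: 3× down (reaching 17), 2× right (reaching 19), 3× up (reaching 7), left to 6 — 9 moves in all.
Check: all required cells visited; 9 ≤ 9 moves.

5 - 9 - 13 - 17 - 18 - 19 - 15 - 11 - 7 - 6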